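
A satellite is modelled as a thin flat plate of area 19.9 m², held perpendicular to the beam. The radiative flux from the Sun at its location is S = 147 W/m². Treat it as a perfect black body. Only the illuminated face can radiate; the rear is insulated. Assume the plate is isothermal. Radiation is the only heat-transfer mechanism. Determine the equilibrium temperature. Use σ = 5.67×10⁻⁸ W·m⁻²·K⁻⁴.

At equilibrium, absorbed power = emitted power.
Absorbing cross-section = A = 19.90 m²; emitting surface = A = 19.90 m² (ratio 1).
S·A_cross = εσ·A_surf·T⁴  ⇒  T⁴ = S/(1σ).
T⁴ = 1.00·147/(1·5.67×10⁻⁸) = 2.593×10⁹ K⁴.
T = (2.593×10⁹)^(1/4).

T ≈ 226 K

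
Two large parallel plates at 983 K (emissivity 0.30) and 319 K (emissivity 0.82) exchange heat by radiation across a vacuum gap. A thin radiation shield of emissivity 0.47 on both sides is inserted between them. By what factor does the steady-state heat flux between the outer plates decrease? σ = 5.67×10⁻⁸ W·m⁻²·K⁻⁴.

Without shield: q₀ = σΔ(T⁴)/(1/ε₁+1/ε₂−1) with denominator 3.553.
With shield the two gaps are in series; the resistances add: (1/ε₁+1/ε_s−1)+(1/ε_s+1/ε₂−1) = 4.461+2.347 = 6.808.
Heat-flux ratio q₀/q = 6.808/3.553.

factor ≈ 1.92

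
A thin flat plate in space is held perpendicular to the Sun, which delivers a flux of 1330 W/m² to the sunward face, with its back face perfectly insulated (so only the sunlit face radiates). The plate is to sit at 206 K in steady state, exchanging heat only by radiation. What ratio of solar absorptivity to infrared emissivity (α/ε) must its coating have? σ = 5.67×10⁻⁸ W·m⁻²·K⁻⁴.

α/ε ≈ 0.0768

Balance: αS·A = εσ·1A·T⁴ ⇒ α/ε = σT⁴/S.
α/ε = 5.67×10⁻⁸·(206)⁴/1330 = 5.67×10⁻⁸·1.801×10⁹/1330.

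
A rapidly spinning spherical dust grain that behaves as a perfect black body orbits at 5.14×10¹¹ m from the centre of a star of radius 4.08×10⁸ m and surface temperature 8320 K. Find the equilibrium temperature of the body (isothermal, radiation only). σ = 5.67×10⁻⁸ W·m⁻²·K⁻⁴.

The star's surface emits σT_*⁴; at distance d the flux is S = σT_*⁴(R_*/d)².
S = 5.67×10⁻⁸·(8320)⁴·(4.08×10⁸/5.14×10¹¹)² = 171.2 W/m².
For an isothermal sphere T⁴ = (1−a)S/(4σ) = 7.548×10⁸ K⁴.

T ≈ 166 K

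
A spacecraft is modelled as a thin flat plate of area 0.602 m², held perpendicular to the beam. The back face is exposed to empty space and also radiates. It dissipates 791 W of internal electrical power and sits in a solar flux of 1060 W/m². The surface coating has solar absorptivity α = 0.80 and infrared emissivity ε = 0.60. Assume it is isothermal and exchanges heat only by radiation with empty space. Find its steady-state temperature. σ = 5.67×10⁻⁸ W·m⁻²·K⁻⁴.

T ≈ 422 K

At steady state, absorbed solar power + internal power = radiated power.
Absorbed: α·S·A_cross = 0.80·1060·0.6020 = 510.5 W (cross-section A).
Total input = 510.5 + 791 = 1301 W.
Radiated: εσ·A_surf·T⁴ with A_surf = 2A = 1.204 m².
T⁴ = 1301/(0.60·5.67×10⁻⁸·1.204) = 3.177×10¹⁰ K⁴.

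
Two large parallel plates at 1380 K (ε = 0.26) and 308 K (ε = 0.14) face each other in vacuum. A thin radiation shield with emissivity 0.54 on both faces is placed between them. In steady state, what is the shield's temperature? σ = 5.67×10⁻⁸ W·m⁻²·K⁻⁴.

In steady state the net flux on the hot side equals that on the cold side.
σ(T₁⁴−T_s⁴)/D₁ = σ(T_s⁴−T₂⁴)/D₂, with D₁ = 1/ε₁+1/ε_s−1 = 4.698, D₂ = 1/ε_s+1/ε₂−1 = 7.995.
Solve for T_s⁴: T_s⁴ = (D₂·T₁⁴ + D₁·T₂⁴)/(D₁+D₂) = 2.288×10¹² K⁴.

T_s ≈ 1230 K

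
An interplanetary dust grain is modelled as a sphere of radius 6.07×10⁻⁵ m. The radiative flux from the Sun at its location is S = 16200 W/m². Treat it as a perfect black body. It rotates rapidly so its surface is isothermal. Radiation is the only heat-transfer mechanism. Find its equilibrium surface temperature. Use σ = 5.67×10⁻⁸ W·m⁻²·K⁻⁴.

T ≈ 517 K

At equilibrium, absorbed power = emitted power.
Absorbing cross-section = πr² = 1.158×10⁻⁸ m²; emitting surface = 4πr² = 4.630×10⁻⁸ m² (ratio 4).
S·A_cross = εσ·A_surf·T⁴  ⇒  T⁴ = S/(4σ).
T⁴ = 1.00·16200/(4·5.67×10⁻⁸) = 7.143×10¹⁰ K⁴.
T = (7.143×10¹⁰)^(1/4).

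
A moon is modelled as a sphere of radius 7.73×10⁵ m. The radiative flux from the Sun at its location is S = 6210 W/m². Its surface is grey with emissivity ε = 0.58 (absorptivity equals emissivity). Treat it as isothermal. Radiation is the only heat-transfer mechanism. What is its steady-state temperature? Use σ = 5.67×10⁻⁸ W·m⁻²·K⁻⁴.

At equilibrium, absorbed power = emitted power.
Absorbing cross-section = πr² = 1.877×10¹² m²; emitting surface = 4πr² = 7.509×10¹² m² (ratio 4).
εS·A_cross = εσ·A_surf·T⁴  ⇒  T⁴ = S/(4σ)   (ε cancels).
T⁴ = 6210/(4·5.67×10⁻⁸) = 2.738×10¹⁰ K⁴.
T = (2.738×10¹⁰)^(1/4).

T ≈ 407 K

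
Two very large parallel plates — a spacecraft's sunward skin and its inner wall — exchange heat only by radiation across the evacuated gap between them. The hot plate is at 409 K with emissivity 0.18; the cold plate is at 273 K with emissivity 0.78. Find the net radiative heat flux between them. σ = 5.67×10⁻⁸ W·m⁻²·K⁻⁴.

For two infinite grey parallel plates, q = σ(T₁⁴ − T₂⁴)/(1/ε₁ + 1/ε₂ − 1).
T₁⁴ − T₂⁴ = 2.798×10¹⁰ − 5.555×10⁹ = 2.243×10¹⁰ K⁴.
1/ε₁ + 1/ε₂ − 1 = 5.556 + 1.282 − 1 = 5.838.
q = 5.67×10⁻⁸ × 2.243×10¹⁰ / 5.838.

q ≈ 218 W/m²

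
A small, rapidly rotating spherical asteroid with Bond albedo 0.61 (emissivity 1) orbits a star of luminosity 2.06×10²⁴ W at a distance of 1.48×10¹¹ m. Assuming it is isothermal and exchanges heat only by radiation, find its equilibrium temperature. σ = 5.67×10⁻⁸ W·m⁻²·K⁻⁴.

T ≈ 59.9 K

First find the stellar flux at distance d: S = L/(4πd²) = 2.06×10²⁴/(4π·(1.48×10¹¹)²) = 7.484 W/m².
For an isothermal sphere, absorbed (1−a)S·πr² = emitted σ·4πr²·T⁴, so T⁴ = (1−a)S/(4σ).
T⁴ = 0.390·7.484/(4·5.67×10⁻⁸) = 1.287×10⁷ K⁴.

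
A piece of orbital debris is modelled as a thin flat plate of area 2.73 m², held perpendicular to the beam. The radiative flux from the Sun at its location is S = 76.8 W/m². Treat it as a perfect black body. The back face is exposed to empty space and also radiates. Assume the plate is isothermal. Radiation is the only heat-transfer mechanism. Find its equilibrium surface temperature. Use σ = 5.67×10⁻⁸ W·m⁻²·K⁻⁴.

At equilibrium, absorbed power = emitted power.
Absorbing cross-section = A = 2.730 m²; emitting surface = 2A = 5.460 m² (ratio 2).
S·A_cross = εσ·A_surf·T⁴  ⇒  T⁴ = S/(2σ).
T⁴ = 1.00·76.8/(2·5.67×10⁻⁸) = 6.772×10⁸ K⁴.
T = (6.772×10⁸)^(1/4).

T ≈ 161 K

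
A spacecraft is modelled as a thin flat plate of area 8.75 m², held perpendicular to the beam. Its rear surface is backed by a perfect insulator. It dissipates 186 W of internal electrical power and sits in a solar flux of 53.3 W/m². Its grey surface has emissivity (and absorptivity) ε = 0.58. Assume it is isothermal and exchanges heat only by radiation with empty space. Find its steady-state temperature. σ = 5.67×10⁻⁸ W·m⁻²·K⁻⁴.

At steady state, absorbed solar power + internal power = radiated power.
Absorbed: α·S·A_cross = 0.58·53.3·8.750 = 270.5 W (cross-section A).
Total input = 270.5 + 186 = 456.5 W.
Radiated: εσ·A_surf·T⁴ with A_surf = A = 8.750 m².
T⁴ = 456.5/(0.58·5.67×10⁻⁸·8.750) = 1.586×10⁹ K⁴.

T ≈ 200 K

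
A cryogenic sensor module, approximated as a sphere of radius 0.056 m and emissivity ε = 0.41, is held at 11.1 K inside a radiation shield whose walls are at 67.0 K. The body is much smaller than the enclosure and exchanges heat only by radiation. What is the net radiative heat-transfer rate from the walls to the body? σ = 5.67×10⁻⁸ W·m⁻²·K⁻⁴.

For a small grey body in a large enclosure: P_net = εσA(T_body⁴ − T_wall⁴).
A = 4πr² = 0.03941 m²; T_body⁴ − T_wall⁴ = 15180 − 2.015×10⁷ = -2.014×10⁷ K⁴.
|P_net| = 0.41·5.67×10⁻⁸·0.03941·2.014×10⁷.

P_net ≈ 0.0184 W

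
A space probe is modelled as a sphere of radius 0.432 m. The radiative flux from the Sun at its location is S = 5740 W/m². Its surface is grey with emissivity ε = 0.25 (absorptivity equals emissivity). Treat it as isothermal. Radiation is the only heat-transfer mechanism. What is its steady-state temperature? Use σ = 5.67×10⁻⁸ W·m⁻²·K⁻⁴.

At equilibrium, absorbed power = emitted power.
Absorbing cross-section = πr² = 0.5863 m²; emitting surface = 4πr² = 2.345 m² (ratio 4).
εS·A_cross = εσ·A_surf·T⁴  ⇒  T⁴ = S/(4σ)   (ε cancels).
T⁴ = 5740/(4·5.67×10⁻⁸) = 2.531×10¹⁰ K⁴.
T = (2.531×10¹⁰)^(1/4).

T ≈ 399 K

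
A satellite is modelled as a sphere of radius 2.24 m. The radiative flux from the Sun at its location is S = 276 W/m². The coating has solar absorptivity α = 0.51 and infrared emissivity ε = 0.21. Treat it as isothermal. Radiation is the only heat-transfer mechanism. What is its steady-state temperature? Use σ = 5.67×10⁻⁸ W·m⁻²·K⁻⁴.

At equilibrium, absorbed power = emitted power.
Absorbing cross-section = πr² = 15.76 m²; emitting surface = 4πr² = 63.05 m² (ratio 4).
αS·A_cross = εσ·A_surf·T⁴  ⇒  T⁴ = αS/(ε·4σ).
T⁴ = 0.510·276/(0.21·4·5.67×10⁻⁸) = 2.955×10⁹ K⁴.
T = (2.955×10⁹)^(1/4).

T ≈ 233 K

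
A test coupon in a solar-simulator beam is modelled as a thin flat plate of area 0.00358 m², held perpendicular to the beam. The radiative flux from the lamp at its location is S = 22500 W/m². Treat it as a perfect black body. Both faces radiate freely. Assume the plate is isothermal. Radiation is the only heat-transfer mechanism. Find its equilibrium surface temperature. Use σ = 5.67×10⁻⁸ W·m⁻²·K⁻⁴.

T ≈ 667 K

At equilibrium, absorbed power = emitted power.
Absorbing cross-section = A = 0.003580 m²; emitting surface = 2A = 0.007160 m² (ratio 2).
S·A_cross = εσ·A_surf·T⁴  ⇒  T⁴ = S/(2σ).
T⁴ = 1.00·22500/(2·5.67×10⁻⁸) = 1.984×10¹¹ K⁴.
T = (1.984×10¹¹)^(1/4).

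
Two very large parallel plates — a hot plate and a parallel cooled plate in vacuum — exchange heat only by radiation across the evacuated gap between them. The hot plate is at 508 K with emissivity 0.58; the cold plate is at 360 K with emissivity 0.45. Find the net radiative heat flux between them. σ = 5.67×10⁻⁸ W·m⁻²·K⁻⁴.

q ≈ 958 W/m²

For two infinite grey parallel plates, q = σ(T₁⁴ − T₂⁴)/(1/ε₁ + 1/ε₂ − 1).
T₁⁴ − T₂⁴ = 6.660×10¹⁰ − 1.680×10¹⁰ = 4.980×10¹⁰ K⁴.
1/ε₁ + 1/ε₂ − 1 = 1.724 + 2.222 − 1 = 2.946.
q = 5.67×10⁻⁸ × 4.980×10¹⁰ / 2.946.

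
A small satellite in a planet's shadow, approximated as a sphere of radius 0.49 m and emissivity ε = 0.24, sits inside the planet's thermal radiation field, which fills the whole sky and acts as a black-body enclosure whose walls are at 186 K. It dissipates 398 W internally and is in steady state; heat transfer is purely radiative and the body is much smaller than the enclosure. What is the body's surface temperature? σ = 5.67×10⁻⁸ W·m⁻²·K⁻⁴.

For a small grey body in a large enclosure, net radiated power = εσA(T⁴ − T_w⁴).
Steady state: P = εσA(T⁴ − T_w⁴) with A = 4πr² = 3.017 m².
T⁴ = P/(εσA) + T_w⁴ = 398/(0.24·5.67×10⁻⁸·3.017) + (186)⁴
    = 9.694×10⁹ + 1.197×10⁹ = 1.089×10¹⁰ K⁴.

T ≈ 323 K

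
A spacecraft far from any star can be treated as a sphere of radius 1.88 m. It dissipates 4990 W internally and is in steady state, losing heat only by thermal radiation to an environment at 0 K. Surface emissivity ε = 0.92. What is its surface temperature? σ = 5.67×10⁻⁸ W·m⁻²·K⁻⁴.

Steady state: internal power = radiated power, P = εσA T⁴.
Radiating area A = 4πr² = 44.41 m².
T⁴ = P/(εσA) = 4990/(0.92·5.67×10⁻⁸·44.41) = 2.154×10⁹ K⁴.
T = (2.154×10⁹)^(1/4).

T ≈ 215 K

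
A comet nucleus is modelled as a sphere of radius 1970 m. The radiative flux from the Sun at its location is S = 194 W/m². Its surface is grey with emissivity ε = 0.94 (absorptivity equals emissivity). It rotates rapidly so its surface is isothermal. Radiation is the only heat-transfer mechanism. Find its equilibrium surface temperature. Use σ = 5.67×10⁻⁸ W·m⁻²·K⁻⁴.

T ≈ 171 K

At equilibrium, absorbed power = emitted power.
Absorbing cross-section = πr² = 1.219×10⁷ m²; emitting surface = 4πr² = 4.877×10⁷ m² (ratio 4).
εS·A_cross = εσ·A_surf·T⁴  ⇒  T⁴ = S/(4σ)   (ε cancels).
T⁴ = 194/(4·5.67×10⁻⁸) = 8.554×10⁸ K⁴.
T = (8.554×10⁸)^(1/4).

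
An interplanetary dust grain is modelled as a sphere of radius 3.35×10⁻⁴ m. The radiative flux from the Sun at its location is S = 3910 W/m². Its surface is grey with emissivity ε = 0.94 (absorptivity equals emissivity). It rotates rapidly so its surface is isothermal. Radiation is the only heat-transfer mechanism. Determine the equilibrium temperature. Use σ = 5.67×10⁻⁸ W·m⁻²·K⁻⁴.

At equilibrium, absorbed power = emitted power.
Absorbing cross-section = πr² = 3.526×10⁻⁷ m²; emitting surface = 4πr² = 1.410×10⁻⁶ m² (ratio 4).
εS·A_cross = εσ·A_surf·T⁴  ⇒  T⁴ = S/(4σ)   (ε cancels).
T⁴ = 3910/(4·5.67×10⁻⁸) = 1.724×10¹⁰ K⁴.
T = (1.724×10¹⁰)^(1/4).

T ≈ 362 K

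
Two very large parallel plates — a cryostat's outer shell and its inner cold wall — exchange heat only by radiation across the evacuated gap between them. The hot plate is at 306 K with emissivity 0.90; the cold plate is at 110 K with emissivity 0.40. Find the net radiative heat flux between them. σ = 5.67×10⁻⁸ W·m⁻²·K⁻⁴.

For two infinite grey parallel plates, q = σ(T₁⁴ − T₂⁴)/(1/ε₁ + 1/ε₂ − 1).
T₁⁴ − T₂⁴ = 8.768×10⁹ − 1.464×10⁸ = 8.621×10⁹ K⁴.
1/ε₁ + 1/ε₂ − 1 = 1.111 + 2.500 − 1 = 2.611.
q = 5.67×10⁻⁸ × 8.621×10⁹ / 2.611.

q ≈ 187 W/m²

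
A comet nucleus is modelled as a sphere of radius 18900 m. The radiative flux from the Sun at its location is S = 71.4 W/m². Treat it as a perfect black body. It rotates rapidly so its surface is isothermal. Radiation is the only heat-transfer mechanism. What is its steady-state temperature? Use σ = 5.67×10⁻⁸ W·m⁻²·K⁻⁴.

At equilibrium, absorbed power = emitted power.
Absorbing cross-section = πr² = 1.122×10⁹ m²; emitting surface = 4πr² = 4.489×10⁹ m² (ratio 4).
S·A_cross = εσ·A_surf·T⁴  ⇒  T⁴ = S/(4σ).
T⁴ = 1.00·71.4/(4·5.67×10⁻⁸) = 3.148×10⁸ K⁴.
T = (3.148×10⁸)^(1/4).

T ≈ 133 K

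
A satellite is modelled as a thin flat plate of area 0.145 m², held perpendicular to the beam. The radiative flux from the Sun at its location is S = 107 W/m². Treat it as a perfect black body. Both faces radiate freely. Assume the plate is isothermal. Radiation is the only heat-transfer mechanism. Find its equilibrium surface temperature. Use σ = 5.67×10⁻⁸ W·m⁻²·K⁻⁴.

At equilibrium, absorbed power = emitted power.
Absorbing cross-section = A = 0.1450 m²; emitting surface = 2A = 0.2900 m² (ratio 2).
S·A_cross = εσ·A_surf·T⁴  ⇒  T⁴ = S/(2σ).
T⁴ = 1.00·107/(2·5.67×10⁻⁸) = 9.436×10⁸ K⁴.
T = (9.436×10⁸)^(1/4).

T ≈ 175 K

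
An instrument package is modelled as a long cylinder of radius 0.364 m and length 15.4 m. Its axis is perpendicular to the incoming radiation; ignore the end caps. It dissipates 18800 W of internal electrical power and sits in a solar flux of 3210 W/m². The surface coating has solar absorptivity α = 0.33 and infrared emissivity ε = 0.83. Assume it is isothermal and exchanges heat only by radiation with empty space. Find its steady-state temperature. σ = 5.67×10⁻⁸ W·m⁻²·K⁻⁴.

T ≈ 369 K

At steady state, absorbed solar power + internal power = radiated power.
Absorbed: α·S·A_cross = 0.33·3210·11.21 = 11880 W (cross-section 2rL).
Total input = 11880 + 18800 = 30680 W.
Radiated: εσ·A_surf·T⁴ with A_surf = 2πrL = 35.22 m².
T⁴ = 30680/(0.83·5.67×10⁻⁸·35.22) = 1.851×10¹⁰ K⁴.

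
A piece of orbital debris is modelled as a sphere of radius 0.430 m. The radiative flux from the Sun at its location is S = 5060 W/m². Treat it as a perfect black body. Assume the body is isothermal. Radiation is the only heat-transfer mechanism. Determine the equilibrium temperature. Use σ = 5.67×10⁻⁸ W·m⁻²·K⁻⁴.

At equilibrium, absorbed power = emitted power.
Absorbing cross-section = πr² = 0.5809 m²; emitting surface = 4πr² = 2.324 m² (ratio 4).
S·A_cross = εσ·A_surf·T⁴  ⇒  T⁴ = S/(4σ).
T⁴ = 1.00·5060/(4·5.67×10⁻⁸) = 2.231×10¹⁰ K⁴.
T = (2.231×10¹⁰)^(1/4).

T ≈ 386 K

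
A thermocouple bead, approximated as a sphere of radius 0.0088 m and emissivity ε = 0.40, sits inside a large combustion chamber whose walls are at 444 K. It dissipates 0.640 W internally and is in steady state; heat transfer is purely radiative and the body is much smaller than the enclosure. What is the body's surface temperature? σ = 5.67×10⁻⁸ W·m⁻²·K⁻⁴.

T ≈ 510 K

For a small grey body in a large enclosure, net radiated power = εσA(T⁴ − T_w⁴).
Steady state: P = εσA(T⁴ − T_w⁴) with A = 4πr² = 9.731×10⁻⁴ m².
T⁴ = P/(εσA) + T_w⁴ = 0.640/(0.40·5.67×10⁻⁸·9.731×10⁻⁴) + (444)⁴
    = 2.900×10¹⁰ + 3.886×10¹⁰ = 6.786×10¹⁰ K⁴.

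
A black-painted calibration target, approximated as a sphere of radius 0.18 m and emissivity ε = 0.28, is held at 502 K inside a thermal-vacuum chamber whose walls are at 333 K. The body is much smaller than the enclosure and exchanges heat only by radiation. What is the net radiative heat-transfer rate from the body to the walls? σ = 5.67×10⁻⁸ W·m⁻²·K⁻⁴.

P_net ≈ 331 W

For a small grey body in a large enclosure: P_net = εσA(T_body⁴ − T_wall⁴).
A = 4πr² = 0.4072 m²; T_body⁴ − T_wall⁴ = 6.351×10¹⁰ − 1.230×10¹⁰ = 5.121×10¹⁰ K⁴.
|P_net| = 0.28·5.67×10⁻⁸·0.4072·5.121×10¹⁰.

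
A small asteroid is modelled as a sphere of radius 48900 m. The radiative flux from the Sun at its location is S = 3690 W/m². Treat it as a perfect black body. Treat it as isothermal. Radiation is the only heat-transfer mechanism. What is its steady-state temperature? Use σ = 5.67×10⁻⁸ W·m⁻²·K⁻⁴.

At equilibrium, absorbed power = emitted power.
Absorbing cross-section = πr² = 7.512×10⁹ m²; emitting surface = 4πr² = 3.005×10¹⁰ m² (ratio 4).
S·A_cross = εσ·A_surf·T⁴  ⇒  T⁴ = S/(4σ).
T⁴ = 1.00·3690/(4·5.67×10⁻⁸) = 1.627×10¹⁰ K⁴.
T = (1.627×10¹⁰)^(1/4).

T ≈ 357 K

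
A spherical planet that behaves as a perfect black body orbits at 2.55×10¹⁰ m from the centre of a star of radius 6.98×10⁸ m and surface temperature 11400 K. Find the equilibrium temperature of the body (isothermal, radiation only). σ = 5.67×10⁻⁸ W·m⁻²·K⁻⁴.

T ≈ 1330 K

The star's surface emits σT_*⁴; at distance d the flux is S = σT_*⁴(R_*/d)².
S = 5.67×10⁻⁸·(11400)⁴·(6.98×10⁸/2.55×10¹⁰)² = 7.175×10⁵ W/m².
For an isothermal sphere T⁴ = (1−a)S/(4σ) = 3.164×10¹² K⁴.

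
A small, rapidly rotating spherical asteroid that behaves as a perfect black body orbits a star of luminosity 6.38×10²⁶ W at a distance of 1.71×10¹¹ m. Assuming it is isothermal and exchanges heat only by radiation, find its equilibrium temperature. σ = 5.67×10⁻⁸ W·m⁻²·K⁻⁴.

T ≈ 296 K

First find the stellar flux at distance d: S = L/(4πd²) = 6.38×10²⁶/(4π·(1.71×10¹¹)²) = 1736 W/m².
For an isothermal sphere, absorbed (1−a)S·πr² = emitted σ·4πr²·T⁴, so T⁴ = (1−a)S/(4σ).
T⁴ = 1.00·1736/(4·5.67×10⁻⁸) = 7.656×10⁹ K⁴.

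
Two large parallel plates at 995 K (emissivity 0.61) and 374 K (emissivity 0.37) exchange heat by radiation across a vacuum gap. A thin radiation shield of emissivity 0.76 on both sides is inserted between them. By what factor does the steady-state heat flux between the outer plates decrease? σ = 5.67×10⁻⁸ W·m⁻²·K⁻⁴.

factor ≈ 1.49

Without shield: q₀ = σΔ(T⁴)/(1/ε₁+1/ε₂−1) with denominator 3.342.
With shield the two gaps are in series; the resistances add: (1/ε₁+1/ε_s−1)+(1/ε_s+1/ε₂−1) = 1.955+3.018 = 4.974.
Heat-flux ratio q₀/q = 4.974/3.342.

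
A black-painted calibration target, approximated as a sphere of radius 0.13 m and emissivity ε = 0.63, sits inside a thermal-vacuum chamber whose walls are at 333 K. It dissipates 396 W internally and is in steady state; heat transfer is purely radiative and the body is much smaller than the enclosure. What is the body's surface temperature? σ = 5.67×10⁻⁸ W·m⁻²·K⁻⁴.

T ≈ 504 K

For a small grey body in a large enclosure, net radiated power = εσA(T⁴ − T_w⁴).
Steady state: P = εσA(T⁴ − T_w⁴) with A = 4πr² = 0.2124 m².
T⁴ = P/(εσA) + T_w⁴ = 396/(0.63·5.67×10⁻⁸·0.2124) + (333)⁴
    = 5.220×10¹⁰ + 1.230×10¹⁰ = 6.450×10¹⁰ K⁴.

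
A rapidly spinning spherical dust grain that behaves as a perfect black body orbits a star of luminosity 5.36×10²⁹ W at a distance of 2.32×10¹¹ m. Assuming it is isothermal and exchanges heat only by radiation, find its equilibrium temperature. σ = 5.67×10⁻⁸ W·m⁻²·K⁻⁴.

T ≈ 1370 K

First find the stellar flux at distance d: S = L/(4πd²) = 5.36×10²⁹/(4π·(2.32×10¹¹)²) = 7.925×10⁵ W/m².
For an isothermal sphere, absorbed (1−a)S·πr² = emitted σ·4πr²·T⁴, so T⁴ = (1−a)S/(4σ).
T⁴ = 1.00·7.925×10⁵/(4·5.67×10⁻⁸) = 3.494×10¹² K⁴.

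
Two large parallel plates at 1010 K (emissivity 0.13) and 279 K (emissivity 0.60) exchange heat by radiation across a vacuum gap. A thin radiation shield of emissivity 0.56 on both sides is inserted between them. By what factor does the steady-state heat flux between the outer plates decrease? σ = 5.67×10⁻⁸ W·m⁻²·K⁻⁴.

Without shield: q₀ = σΔ(T⁴)/(1/ε₁+1/ε₂−1) with denominator 8.359.
With shield the two gaps are in series; the resistances add: (1/ε₁+1/ε_s−1)+(1/ε_s+1/ε₂−1) = 8.478+2.452 = 10.93.
Heat-flux ratio q₀/q = 10.93/8.359.

factor ≈ 1.31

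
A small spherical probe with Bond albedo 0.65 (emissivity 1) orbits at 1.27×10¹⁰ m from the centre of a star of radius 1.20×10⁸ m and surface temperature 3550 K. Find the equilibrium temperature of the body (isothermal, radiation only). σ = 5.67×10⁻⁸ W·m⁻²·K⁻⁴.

The star's surface emits σT_*⁴; at distance d the flux is S = σT_*⁴(R_*/d)².
S = 5.67×10⁻⁸·(3550)⁴·(1.20×10⁸/1.27×10¹⁰)² = 804.0 W/m².
For an isothermal sphere T⁴ = (1−a)S/(4σ) = 1.241×10⁹ K⁴.

T ≈ 188 K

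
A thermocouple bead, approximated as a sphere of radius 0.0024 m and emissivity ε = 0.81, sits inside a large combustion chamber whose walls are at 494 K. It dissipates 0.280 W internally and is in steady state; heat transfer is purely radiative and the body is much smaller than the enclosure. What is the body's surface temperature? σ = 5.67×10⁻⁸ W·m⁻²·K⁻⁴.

T ≈ 616 K

For a small grey body in a large enclosure, net radiated power = εσA(T⁴ − T_w⁴).
Steady state: P = εσA(T⁴ − T_w⁴) with A = 4πr² = 7.238×10⁻⁵ m².
T⁴ = P/(εσA) + T_w⁴ = 0.280/(0.81·5.67×10⁻⁸·7.238×10⁻⁵) + (494)⁴
    = 8.423×10¹⁰ + 5.955×10¹⁰ = 1.438×10¹¹ K⁴.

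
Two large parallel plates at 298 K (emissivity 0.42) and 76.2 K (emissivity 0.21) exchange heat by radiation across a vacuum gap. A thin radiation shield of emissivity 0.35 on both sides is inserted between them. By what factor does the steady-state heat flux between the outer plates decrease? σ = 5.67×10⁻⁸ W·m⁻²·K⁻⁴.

Without shield: q₀ = σΔ(T⁴)/(1/ε₁+1/ε₂−1) with denominator 6.143.
With shield the two gaps are in series; the resistances add: (1/ε₁+1/ε_s−1)+(1/ε_s+1/ε₂−1) = 4.238+6.619 = 10.86.
Heat-flux ratio q₀/q = 10.86/6.143.

factor ≈ 1.77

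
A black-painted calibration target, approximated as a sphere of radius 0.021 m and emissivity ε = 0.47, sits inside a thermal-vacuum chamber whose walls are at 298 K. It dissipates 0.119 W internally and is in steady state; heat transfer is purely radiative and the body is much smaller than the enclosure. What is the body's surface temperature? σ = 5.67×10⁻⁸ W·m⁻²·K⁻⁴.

For a small grey body in a large enclosure, net radiated power = εσA(T⁴ − T_w⁴).
Steady state: P = εσA(T⁴ − T_w⁴) with A = 4πr² = 0.005542 m².
T⁴ = P/(εσA) + T_w⁴ = 0.119/(0.47·5.67×10⁻⁸·0.005542) + (298)⁴
    = 8.058×10⁸ + 7.886×10⁹ = 8.692×10⁹ K⁴.

T ≈ 305 K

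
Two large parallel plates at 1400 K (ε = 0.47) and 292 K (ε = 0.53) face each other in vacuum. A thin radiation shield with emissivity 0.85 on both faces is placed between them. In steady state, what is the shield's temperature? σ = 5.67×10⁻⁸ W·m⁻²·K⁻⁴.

T_s ≈ 1160 K

In steady state the net flux on the hot side equals that on the cold side.
σ(T₁⁴−T_s⁴)/D₁ = σ(T_s⁴−T₂⁴)/D₂, with D₁ = 1/ε₁+1/ε_s−1 = 2.304, D₂ = 1/ε_s+1/ε₂−1 = 2.063.
Solve for T_s⁴: T_s⁴ = (D₂·T₁⁴ + D₁·T₂⁴)/(D₁+D₂) = 1.819×10¹² K⁴.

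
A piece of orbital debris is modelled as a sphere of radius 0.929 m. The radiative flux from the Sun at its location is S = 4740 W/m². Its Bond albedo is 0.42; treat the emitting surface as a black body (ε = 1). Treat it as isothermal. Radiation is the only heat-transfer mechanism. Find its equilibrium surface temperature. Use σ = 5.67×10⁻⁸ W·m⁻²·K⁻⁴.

T ≈ 332 K

At equilibrium, absorbed power = emitted power.
Absorbing cross-section = πr² = 2.711 m²; emitting surface = 4πr² = 10.85 m² (ratio 4).
(1−a)S·A_cross = εσ·A_surf·T⁴  ⇒  T⁴ = (1−a)S/(4σ).
T⁴ = 0.580·4740/(4·5.67×10⁻⁸) = 1.212×10¹⁰ K⁴.
T = (1.212×10¹⁰)^(1/4).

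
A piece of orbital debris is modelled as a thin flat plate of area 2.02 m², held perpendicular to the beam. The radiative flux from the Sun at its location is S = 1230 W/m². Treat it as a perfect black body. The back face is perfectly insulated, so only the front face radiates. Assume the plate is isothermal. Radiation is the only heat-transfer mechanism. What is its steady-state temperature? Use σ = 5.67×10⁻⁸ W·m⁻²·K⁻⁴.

T ≈ 384 K

At equilibrium, absorbed power = emitted power.
Absorbing cross-section = A = 2.020 m²; emitting surface = A = 2.020 m² (ratio 1).
S·A_cross = εσ·A_surf·T⁴  ⇒  T⁴ = S/(1σ).
T⁴ = 1.00·1230/(1·5.67×10⁻⁸) = 2.169×10¹⁰ K⁴.
T = (2.169×10¹⁰)^(1/4).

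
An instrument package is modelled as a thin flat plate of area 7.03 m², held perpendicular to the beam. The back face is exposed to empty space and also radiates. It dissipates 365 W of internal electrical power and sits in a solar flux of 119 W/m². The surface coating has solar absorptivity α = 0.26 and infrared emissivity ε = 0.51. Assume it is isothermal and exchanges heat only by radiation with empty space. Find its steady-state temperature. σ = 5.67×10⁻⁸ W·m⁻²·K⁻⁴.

At steady state, absorbed solar power + internal power = radiated power.
Absorbed: α·S·A_cross = 0.26·119·7.030 = 217.5 W (cross-section A).
Total input = 217.5 + 365 = 582.5 W.
Radiated: εσ·A_surf·T⁴ with A_surf = 2A = 14.06 m².
T⁴ = 582.5/(0.51·5.67×10⁻⁸·14.06) = 1.433×10⁹ K⁴.

T ≈ 195 K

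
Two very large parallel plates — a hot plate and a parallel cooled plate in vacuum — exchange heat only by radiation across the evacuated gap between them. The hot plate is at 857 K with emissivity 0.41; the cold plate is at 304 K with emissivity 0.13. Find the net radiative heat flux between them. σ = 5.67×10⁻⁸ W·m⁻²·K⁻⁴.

For two infinite grey parallel plates, q = σ(T₁⁴ − T₂⁴)/(1/ε₁ + 1/ε₂ − 1).
T₁⁴ − T₂⁴ = 5.394×10¹¹ − 8.541×10⁹ = 5.309×10¹¹ K⁴.
1/ε₁ + 1/ε₂ − 1 = 2.439 + 7.692 − 1 = 9.131.
q = 5.67×10⁻⁸ × 5.309×10¹¹ / 9.131.

q ≈ 3300 W/m²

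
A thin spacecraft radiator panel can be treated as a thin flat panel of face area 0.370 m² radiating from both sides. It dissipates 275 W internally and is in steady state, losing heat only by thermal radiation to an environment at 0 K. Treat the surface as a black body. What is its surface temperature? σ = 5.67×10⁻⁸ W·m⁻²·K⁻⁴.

Steady state: internal power = radiated power, P = εσA T⁴.
Radiating area A = 2·0.370 = 0.7400 m².
T⁴ = P/(εσA) = 275/(1.0·5.67×10⁻⁸·0.7400) = 6.554×10⁹ K⁴.
T = (6.554×10⁹)^(1/4).

T ≈ 285 K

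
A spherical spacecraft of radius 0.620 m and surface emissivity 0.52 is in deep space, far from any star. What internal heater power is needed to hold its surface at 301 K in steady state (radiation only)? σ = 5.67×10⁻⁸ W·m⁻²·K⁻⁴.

P ≈ 1170 W

P = εσ·4πr²·T⁴.
4πr² = 4.831 m²; T⁴ = 8.209×10⁹ K⁴.
P = 0.52·5.67×10⁻⁸·4.831·8.209×10⁹.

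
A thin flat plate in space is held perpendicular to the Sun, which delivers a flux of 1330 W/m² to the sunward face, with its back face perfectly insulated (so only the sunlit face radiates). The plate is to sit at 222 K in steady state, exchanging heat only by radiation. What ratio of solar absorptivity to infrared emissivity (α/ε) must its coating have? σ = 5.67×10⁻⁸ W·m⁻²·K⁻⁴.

α/ε ≈ 0.104

Balance: αS·A = εσ·1A·T⁴ ⇒ α/ε = σT⁴/S.
α/ε = 5.67×10⁻⁸·(222)⁴/1330 = 5.67×10⁻⁸·2.429×10⁹/1330.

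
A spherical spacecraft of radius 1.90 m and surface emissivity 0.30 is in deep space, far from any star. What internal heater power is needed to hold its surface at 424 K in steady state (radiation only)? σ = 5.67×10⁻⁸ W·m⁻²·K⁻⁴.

P ≈ 24900 W

P = εσ·4πr²·T⁴.
4πr² = 45.36 m²; T⁴ = 3.232×10¹⁰ K⁴.
P = 0.30·5.67×10⁻⁸·45.36·3.232×10¹⁰.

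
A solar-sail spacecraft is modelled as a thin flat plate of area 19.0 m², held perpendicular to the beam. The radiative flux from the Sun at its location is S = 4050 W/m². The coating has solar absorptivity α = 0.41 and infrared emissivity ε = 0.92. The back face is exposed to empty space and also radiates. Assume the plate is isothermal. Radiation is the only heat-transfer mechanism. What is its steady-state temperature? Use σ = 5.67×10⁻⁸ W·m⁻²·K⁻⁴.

At equilibrium, absorbed power = emitted power.
Absorbing cross-section = A = 19.00 m²; emitting surface = 2A = 38.00 m² (ratio 2).
αS·A_cross = εσ·A_surf·T⁴  ⇒  T⁴ = αS/(ε·2σ).
T⁴ = 0.410·4050/(0.92·2·5.67×10⁻⁸) = 1.592×10¹⁰ K⁴.
T = (1.592×10¹⁰)^(1/4).

T ≈ 355 K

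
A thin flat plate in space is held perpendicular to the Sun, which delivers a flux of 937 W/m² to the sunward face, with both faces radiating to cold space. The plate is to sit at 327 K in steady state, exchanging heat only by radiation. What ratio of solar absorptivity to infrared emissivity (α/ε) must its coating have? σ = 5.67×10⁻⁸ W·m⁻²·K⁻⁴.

α/ε ≈ 1.38

Balance: αS·A = εσ·2A·T⁴ ⇒ α/ε = 2σT⁴/S.
α/ε = 2·5.67×10⁻⁸·(327)⁴/937 = 2·5.67×10⁻⁸·1.143×10¹⁰/937.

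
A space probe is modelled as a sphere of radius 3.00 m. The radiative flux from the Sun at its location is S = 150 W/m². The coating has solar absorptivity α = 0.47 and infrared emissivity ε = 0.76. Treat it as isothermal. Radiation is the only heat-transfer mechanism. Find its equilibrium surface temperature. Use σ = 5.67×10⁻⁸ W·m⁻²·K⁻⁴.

At equilibrium, absorbed power = emitted power.
Absorbing cross-section = πr² = 28.27 m²; emitting surface = 4πr² = 113.1 m² (ratio 4).
αS·A_cross = εσ·A_surf·T⁴  ⇒  T⁴ = αS/(ε·4σ).
T⁴ = 0.470·150/(0.76·4·5.67×10⁻⁸) = 4.090×10⁸ K⁴.
T = (4.090×10⁸)^(1/4).

T ≈ 142 K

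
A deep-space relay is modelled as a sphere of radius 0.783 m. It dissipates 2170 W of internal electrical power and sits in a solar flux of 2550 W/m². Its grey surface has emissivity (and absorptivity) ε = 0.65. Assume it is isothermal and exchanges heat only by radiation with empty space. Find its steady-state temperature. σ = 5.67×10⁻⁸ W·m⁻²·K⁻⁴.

T ≈ 371 K

At steady state, absorbed solar power + internal power = radiated power.
Absorbed: α·S·A_cross = 0.65·2550·1.926 = 3192 W (cross-section πr²).
Total input = 3192 + 2170 = 5362 W.
Radiated: εσ·A_surf·T⁴ with A_surf = 4πr² = 7.704 m².
T⁴ = 5362/(0.65·5.67×10⁻⁸·7.704) = 1.889×10¹⁰ K⁴.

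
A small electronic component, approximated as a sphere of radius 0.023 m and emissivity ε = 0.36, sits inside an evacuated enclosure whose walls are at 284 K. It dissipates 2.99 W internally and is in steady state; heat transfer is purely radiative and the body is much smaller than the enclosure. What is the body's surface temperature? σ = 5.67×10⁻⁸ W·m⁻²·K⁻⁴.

T ≈ 411 K

For a small grey body in a large enclosure, net radiated power = εσA(T⁴ − T_w⁴).
Steady state: P = εσA(T⁴ − T_w⁴) with A = 4πr² = 0.006648 m².
T⁴ = P/(εσA) + T_w⁴ = 2.99/(0.36·5.67×10⁻⁸·0.006648) + (284)⁴
    = 2.204×10¹⁰ + 6.505×10⁹ = 2.854×10¹⁰ K⁴.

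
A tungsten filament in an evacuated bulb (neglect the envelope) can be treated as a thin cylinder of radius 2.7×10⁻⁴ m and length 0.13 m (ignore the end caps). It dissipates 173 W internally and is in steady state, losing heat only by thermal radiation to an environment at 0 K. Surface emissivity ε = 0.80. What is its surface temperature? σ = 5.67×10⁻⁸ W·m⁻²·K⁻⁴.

T ≈ 2040 K

Steady state: internal power = radiated power, P = εσA T⁴.
Radiating area A = 2πrL = 2.205×10⁻⁴ m².
T⁴ = P/(εσA) = 173/(0.80·5.67×10⁻⁸·2.205×10⁻⁴) = 1.729×10¹³ K⁴.
T = (1.729×10¹³)^(1/4).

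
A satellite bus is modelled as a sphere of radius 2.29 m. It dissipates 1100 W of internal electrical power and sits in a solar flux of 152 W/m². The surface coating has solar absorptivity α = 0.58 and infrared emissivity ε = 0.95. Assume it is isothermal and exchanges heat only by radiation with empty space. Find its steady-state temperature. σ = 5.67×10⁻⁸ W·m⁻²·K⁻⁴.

T ≈ 164 K

At steady state, absorbed solar power + internal power = radiated power.
Absorbed: α·S·A_cross = 0.58·152·16.47 = 1452 W (cross-section πr²).
Total input = 1452 + 1100 = 2552 W.
Radiated: εσ·A_surf·T⁴ with A_surf = 4πr² = 65.90 m².
T⁴ = 2552/(0.95·5.67×10⁻⁸·65.90) = 7.191×10⁸ K⁴.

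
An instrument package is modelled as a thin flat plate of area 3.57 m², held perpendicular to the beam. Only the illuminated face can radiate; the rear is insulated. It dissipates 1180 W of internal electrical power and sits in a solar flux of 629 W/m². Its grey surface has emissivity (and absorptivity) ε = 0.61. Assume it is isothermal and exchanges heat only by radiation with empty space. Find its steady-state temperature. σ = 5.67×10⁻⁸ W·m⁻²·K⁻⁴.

At steady state, absorbed solar power + internal power = radiated power.
Absorbed: α·S·A_cross = 0.61·629·3.570 = 1370 W (cross-section A).
Total input = 1370 + 1180 = 2550 W.
Radiated: εσ·A_surf·T⁴ with A_surf = A = 3.570 m².
T⁴ = 2550/(0.61·5.67×10⁻⁸·3.570) = 2.065×10¹⁰ K⁴.

T ≈ 379 K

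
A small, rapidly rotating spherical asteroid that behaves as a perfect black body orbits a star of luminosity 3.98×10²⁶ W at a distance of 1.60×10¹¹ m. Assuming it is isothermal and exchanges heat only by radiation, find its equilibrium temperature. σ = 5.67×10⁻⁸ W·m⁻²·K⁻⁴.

T ≈ 272 K

First find the stellar flux at distance d: S = L/(4πd²) = 3.98×10²⁶/(4π·(1.60×10¹¹)²) = 1237 W/m².
For an isothermal sphere, absorbed (1−a)S·πr² = emitted σ·4πr²·T⁴, so T⁴ = (1−a)S/(4σ).
T⁴ = 1.00·1237/(4·5.67×10⁻⁸) = 5.455×10⁹ K⁴.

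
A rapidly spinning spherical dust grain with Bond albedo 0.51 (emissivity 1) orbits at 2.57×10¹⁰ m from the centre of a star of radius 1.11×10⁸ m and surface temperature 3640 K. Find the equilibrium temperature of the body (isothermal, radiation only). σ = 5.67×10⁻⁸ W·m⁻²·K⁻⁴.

The star's surface emits σT_*⁴; at distance d the flux is S = σT_*⁴(R_*/d)².
S = 5.67×10⁻⁸·(3640)⁴·(1.11×10⁸/2.57×10¹⁰)² = 185.7 W/m².
For an isothermal sphere T⁴ = (1−a)S/(4σ) = 4.012×10⁸ K⁴.

T ≈ 142 K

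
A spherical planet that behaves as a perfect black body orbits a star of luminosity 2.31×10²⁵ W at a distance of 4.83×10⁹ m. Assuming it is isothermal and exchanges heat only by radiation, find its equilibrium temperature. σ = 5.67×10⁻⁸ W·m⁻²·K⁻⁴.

First find the stellar flux at distance d: S = L/(4πd²) = 2.31×10²⁵/(4π·(4.83×10⁹)²) = 78800 W/m².
For an isothermal sphere, absorbed (1−a)S·πr² = emitted σ·4πr²·T⁴, so T⁴ = (1−a)S/(4σ).
T⁴ = 1.00·78800/(4·5.67×10⁻⁸) = 3.474×10¹¹ K⁴.

T ≈ 768 K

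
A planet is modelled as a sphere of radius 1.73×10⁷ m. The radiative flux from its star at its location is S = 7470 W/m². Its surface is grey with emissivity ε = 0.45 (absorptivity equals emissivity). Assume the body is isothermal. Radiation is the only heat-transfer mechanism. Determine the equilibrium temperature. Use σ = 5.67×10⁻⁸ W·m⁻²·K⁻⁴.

At equilibrium, absorbed power = emitted power.
Absorbing cross-section = πr² = 9.402×10¹⁴ m²; emitting surface = 4πr² = 3.761×10¹⁵ m² (ratio 4).
εS·A_cross = εσ·A_surf·T⁴  ⇒  T⁴ = S/(4σ)   (ε cancels).
T⁴ = 7470/(4·5.67×10⁻⁸) = 3.294×10¹⁰ K⁴.
T = (3.294×10¹⁰)^(1/4).

T ≈ 426 K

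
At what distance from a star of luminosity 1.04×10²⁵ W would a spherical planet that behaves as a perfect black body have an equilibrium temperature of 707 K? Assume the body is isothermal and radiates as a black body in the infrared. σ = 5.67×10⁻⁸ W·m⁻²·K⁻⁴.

d ≈ 3.82×10⁹ m

For an isothermal black-emitting sphere, (1−a)S·πr² = σ·4πr²·T⁴ ⇒ S = 4σT⁴/(1−a).
S = 4·5.67×10⁻⁸·(707)⁴/1.00 = 56670 W/m².
Flux falls as S = L/(4πd²), so d = √(L/(4πS)) = √(1.04×10²⁵/(4π·56670)).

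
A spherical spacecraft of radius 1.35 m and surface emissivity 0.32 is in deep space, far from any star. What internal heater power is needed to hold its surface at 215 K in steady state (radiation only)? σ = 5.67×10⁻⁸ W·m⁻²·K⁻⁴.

P = εσ·4πr²·T⁴.
4πr² = 22.90 m²; T⁴ = 2.137×10⁹ K⁴.
P = 0.32·5.67×10⁻⁸·22.90·2.137×10⁹.

P ≈ 888 W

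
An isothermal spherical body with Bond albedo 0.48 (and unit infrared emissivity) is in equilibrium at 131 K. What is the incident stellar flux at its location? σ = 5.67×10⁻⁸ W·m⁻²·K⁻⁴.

S ≈ 128 W/m²

(1−a)S·πr² = σ·4πr²·T⁴ ⇒ S = 4σT⁴/(1−a).
S = 4·5.67×10⁻⁸·2.945×10⁸/0.520.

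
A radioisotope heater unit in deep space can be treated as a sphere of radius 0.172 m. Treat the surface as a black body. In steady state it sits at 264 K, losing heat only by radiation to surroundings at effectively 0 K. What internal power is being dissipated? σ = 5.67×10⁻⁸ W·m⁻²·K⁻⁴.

Steady state: P = εσA T⁴.
A = 4πr² = 0.3718 m²; T⁴ = (264)⁴ = 4.858×10⁹ K⁴.
P = 1.0 × 5.67×10⁻⁸ × 0.3718 × 4.858×10⁹.

P ≈ 102 W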